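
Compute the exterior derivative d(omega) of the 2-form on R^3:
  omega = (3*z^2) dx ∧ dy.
d(omega) = (6*z) dx ∧ dy ∧ dz

For a 2-form omega = sum_{i<j} g_{ij} dx_i ∧ dx_j, the exterior derivative is
  d(omega) = sum_{i<j} d(g_{ij}) ∧ dx_i ∧ dx_j = sum_{i<j, k} (∂g_{ij}/∂x_k) dx_k ∧ dx_i ∧ dx_j.
Expand each term, using dx_k ∧ dx_i ∧ dx_j = sgn(permutation) dx_{(a)} ∧ dx_{(b)} ∧ dx_{(c)} with (a < b < c) sorted:
  d(3*z^2) includes (∂/∂z)(3*z^2) dz = (6*z) dz, which multiplied by dx ∧ dy gives (6*z) dx ∧ dy ∧ dz
Collecting like 3-forms: d(omega) = (6*z) dx ∧ dy ∧ dz.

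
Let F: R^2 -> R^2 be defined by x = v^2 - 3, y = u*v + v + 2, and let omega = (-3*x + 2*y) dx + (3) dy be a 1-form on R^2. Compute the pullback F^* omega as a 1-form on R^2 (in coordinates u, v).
F^* omega = (3*v) du + (4*u*v^2 + 3*u - 6*v^3 + 4*v^2 + 26*v + 3) dv

Using F^*(f dg) = (f ∘ F) d(g ∘ F), substitute each coordinate x_i by F_i(u, v) in f_i, and replace dx_i by d F_i = (∂F_i/∂u) du + (∂F_i/∂v) dv.
  For the x component: f_1(F) = 2*u*v - 3*v^2 + 2*v + 13; d F_1 = (0) du + (2*v) dv
  For the y component: f_2(F) = 3; d F_2 = (v) du + (u + 1) dv
Combining and collecting du, dv coefficients:
  coeff of du: 3*v
  coeff of dv: 4*u*v^2 + 3*u - 6*v^3 + 4*v^2 + 26*v + 3
F^* omega = (3*v) du + (4*u*v^2 + 3*u - 6*v^3 + 4*v^2 + 26*v + 3) dv.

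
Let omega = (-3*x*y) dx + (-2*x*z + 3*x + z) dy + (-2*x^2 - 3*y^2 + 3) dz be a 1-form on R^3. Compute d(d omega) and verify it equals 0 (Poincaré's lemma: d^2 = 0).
d(d omega) = 0

Step 1: d omega = sum_{i<j} (∂f_j/∂x_i - ∂f_i/∂x_j) dx_i ∧ dx_j:
  coeff of dx ∧ dy: 3*x - 2*z + 3
  coeff of dx ∧ dz: -4*x
  coeff of dy ∧ dz: 2*x - 6*y - 1
Step 2: Apply d again to each 2-form coefficient. The only possible 3-form in R^3 is dx ∧ dy ∧ dz, with coefficient
  ∂(coeff of dy∧dz)/∂x - ∂(coeff of dx∧dz)/∂y + ∂(coeff of dx∧dy)/∂z
  = ∂/∂x (2*x - 6*y - 1) - ∂/∂y (-4*x) + ∂/∂z (3*x - 2*z + 3).
Each of these terms simplifies to sums of mixed partials that cancel in pairs. The result is 0 (by equality of mixed partials for smooth functions — Schwarz / Clairaut).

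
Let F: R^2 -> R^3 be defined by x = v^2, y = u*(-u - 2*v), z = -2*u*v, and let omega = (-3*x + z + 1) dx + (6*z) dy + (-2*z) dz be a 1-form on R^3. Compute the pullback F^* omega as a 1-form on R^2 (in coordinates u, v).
F^* omega = (8*u*v*(3*u + 2*v)) du + (2*v*(8*u^2 - 2*u*v - 3*v^2 + 1)) dv

Using F^*(f dg) = (f ∘ F) d(g ∘ F), substitute each coordinate x_i by F_i(u, v) in f_i, and replace dx_i by d F_i = (∂F_i/∂u) du + (∂F_i/∂v) dv.
  For the x component: f_1(F) = -2*u*v - 3*v^2 + 1; d F_1 = (0) du + (2*v) dv
  For the y component: f_2(F) = -12*u*v; d F_2 = (-2*u - 2*v) du + (-2*u) dv
  For the z component: f_3(F) = 4*u*v; d F_3 = (-2*v) du + (-2*u) dv
Combining and collecting du, dv coefficients:
  coeff of du: 8*u*v*(3*u + 2*v)
  coeff of dv: 2*v*(8*u^2 - 2*u*v - 3*v^2 + 1)
F^* omega = (8*u*v*(3*u + 2*v)) du + (2*v*(8*u^2 - 2*u*v - 3*v^2 + 1)) dv.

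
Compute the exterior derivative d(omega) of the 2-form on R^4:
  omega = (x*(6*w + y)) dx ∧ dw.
d(omega) = (-x) dx ∧ dy ∧ dw

For a 2-form omega = sum_{i<j} g_{ij} dx_i ∧ dx_j, the exterior derivative is
  d(omega) = sum_{i<j} d(g_{ij}) ∧ dx_i ∧ dx_j = sum_{i<j, k} (∂g_{ij}/∂x_k) dx_k ∧ dx_i ∧ dx_j.
Expand each term, using dx_k ∧ dx_i ∧ dx_j = sgn(permutation) dx_{(a)} ∧ dx_{(b)} ∧ dx_{(c)} with (a < b < c) sorted:
  d(x*(6*w + y)) includes (∂/∂y)(x*(6*w + y)) dy = (x) dy, which multiplied by dx ∧ dw gives (-x) dx ∧ dy ∧ dw
Collecting like 3-forms: d(omega) = (-x) dx ∧ dy ∧ dw.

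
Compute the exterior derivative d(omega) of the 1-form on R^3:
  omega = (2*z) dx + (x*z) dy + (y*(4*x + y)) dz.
d(omega) = (z) dx ∧ dy + (4*y - 2) dx ∧ dz + (3*x + 2*y) dy ∧ dz

For a 1-form omega = sum_i f_i dx_i, the exterior derivative is
  d(omega) = sum_{i < j} (∂f_j/∂x_i - ∂f_i/∂x_j) dx_i ∧ dx_j.
  coefficient of dx ∧ dy: ∂f_2/∂x - ∂f_1/∂y = ∂(x*z)/∂x - ∂(2*z)/∂y = z
  coefficient of dx ∧ dz: ∂f_3/∂x - ∂f_1/∂z = ∂(y*(4*x + y))/∂x - ∂(2*z)/∂z = 4*y - 2
  coefficient of dy ∧ dz: ∂f_3/∂y - ∂f_2/∂z = ∂(y*(4*x + y))/∂y - ∂(x*z)/∂z = 3*x + 2*y
Assembling: d(omega) = (z) dx ∧ dy + (4*y - 2) dx ∧ dz + (3*x + 2*y) dy ∧ dz.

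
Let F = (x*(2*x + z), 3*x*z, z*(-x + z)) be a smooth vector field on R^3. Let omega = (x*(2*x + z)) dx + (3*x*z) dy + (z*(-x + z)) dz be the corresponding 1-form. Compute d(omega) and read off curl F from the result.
d(omega) = (-3*x) dy ∧ dz + (x + z) dz ∧ dx + (3*z) dx ∧ dy; curl F = (-3*x, x + z, 3*z)

d omega = sum_{i<j} (∂f_j/∂x_i - ∂f_i/∂x_j) dx_i ∧ dx_j. Under the identification (dy ∧ dz, dz ∧ dx, dx ∧ dy) ↔ (e_x, e_y, e_z), the coefficients are exactly the components of curl F. Compute:
  ∂R/∂y - ∂Q/∂z = (0) - (3*x) = -3*x
  ∂P/∂z - ∂R/∂x = (x) - (-z) = x + z
  ∂Q/∂x - ∂P/∂y = (3*z) - (0) = 3*z.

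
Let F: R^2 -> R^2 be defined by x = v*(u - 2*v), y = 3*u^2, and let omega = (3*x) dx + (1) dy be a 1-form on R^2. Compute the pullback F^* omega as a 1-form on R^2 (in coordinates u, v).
F^* omega = (3*u*v^2 + 6*u - 6*v^3) du + (3*v*(u^2 - 6*u*v + 8*v^2)) dv

Using F^*(f dg) = (f ∘ F) d(g ∘ F), substitute each coordinate x_i by F_i(u, v) in f_i, and replace dx_i by d F_i = (∂F_i/∂u) du + (∂F_i/∂v) dv.
  For the x component: f_1(F) = 3*v*(u - 2*v); d F_1 = (v) du + (u - 4*v) dv
  For the y component: f_2(F) = 1; d F_2 = (6*u) du + (0) dv
Combining and collecting du, dv coefficients:
  coeff of du: 3*u*v^2 + 6*u - 6*v^3
  coeff of dv: 3*v*(u^2 - 6*u*v + 8*v^2)
F^* omega = (3*u*v^2 + 6*u - 6*v^3) du + (3*v*(u^2 - 6*u*v + 8*v^2)) dv.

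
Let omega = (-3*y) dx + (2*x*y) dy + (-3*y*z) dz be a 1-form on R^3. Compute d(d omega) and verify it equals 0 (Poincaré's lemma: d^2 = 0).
d(d omega) = 0

Step 1: d omega = sum_{i<j} (∂f_j/∂x_i - ∂f_i/∂x_j) dx_i ∧ dx_j:
  coeff of dx ∧ dy: 2*y + 3
  coeff of dx ∧ dz: 0
  coeff of dy ∧ dz: -3*z
Step 2: Apply d again to each 2-form coefficient. The only possible 3-form in R^3 is dx ∧ dy ∧ dz, with coefficient
  ∂(coeff of dy∧dz)/∂x - ∂(coeff of dx∧dz)/∂y + ∂(coeff of dx∧dy)/∂z
  = ∂/∂x (-3*z) - ∂/∂y (0) + ∂/∂z (2*y + 3).
Each of these terms simplifies to sums of mixed partials that cancel in pairs. The result is 0 (by equality of mixed partials for smooth functions — Schwarz / Clairaut).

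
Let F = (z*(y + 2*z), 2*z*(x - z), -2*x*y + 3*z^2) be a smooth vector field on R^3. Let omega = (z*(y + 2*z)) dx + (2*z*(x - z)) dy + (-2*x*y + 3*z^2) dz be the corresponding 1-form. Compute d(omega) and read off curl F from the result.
d(omega) = (-4*x + 4*z) dy ∧ dz + (3*y + 4*z) dz ∧ dx + (z) dx ∧ dy; curl F = (-4*x + 4*z, 3*y + 4*z, z)

d omega = sum_{i<j} (∂f_j/∂x_i - ∂f_i/∂x_j) dx_i ∧ dx_j. Under the identification (dy ∧ dz, dz ∧ dx, dx ∧ dy) ↔ (e_x, e_y, e_z), the coefficients are exactly the components of curl F. Compute:
  ∂R/∂y - ∂Q/∂z = (-2*x) - (2*x - 4*z) = -4*x + 4*z
  ∂P/∂z - ∂R/∂x = (y + 4*z) - (-2*y) = 3*y + 4*z
  ∂Q/∂x - ∂P/∂y = (2*z) - (z) = z.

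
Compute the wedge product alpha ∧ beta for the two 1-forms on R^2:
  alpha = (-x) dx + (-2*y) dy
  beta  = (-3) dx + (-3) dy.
alpha ∧ beta = (3*x - 6*y) dx ∧ dy

Distribute the wedge, using dx_i ∧ dx_j = -dx_j ∧ dx_i and dx_i ∧ dx_i = 0. For each pair (i, j) with i < j, the coefficient of dx_i ∧ dx_j in alpha ∧ beta is (alpha_i * beta_j - alpha_j * beta_i). Collecting: alpha ∧ beta = (3*x - 6*y) dx ∧ dy.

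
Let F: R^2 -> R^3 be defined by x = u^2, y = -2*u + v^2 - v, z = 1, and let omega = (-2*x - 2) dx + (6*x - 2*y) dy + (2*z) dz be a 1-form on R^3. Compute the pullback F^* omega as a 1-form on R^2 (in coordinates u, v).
F^* omega = (-4*u^3 - 12*u^2 - 12*u + 4*v^2 - 4*v) du + (12*u^2*v - 6*u^2 + 8*u*v - 4*u - 4*v^3 + 6*v^2 - 2*v) dv

Using F^*(f dg) = (f ∘ F) d(g ∘ F), substitute each coordinate x_i by F_i(u, v) in f_i, and replace dx_i by d F_i = (∂F_i/∂u) du + (∂F_i/∂v) dv.
  For the x component: f_1(F) = -2*u^2 - 2; d F_1 = (2*u) du + (0) dv
  For the y component: f_2(F) = 6*u^2 + 4*u - 2*v^2 + 2*v; d F_2 = (-2) du + (2*v - 1) dv
  For the z component: f_3(F) = 2; d F_3 = (0) du + (0) dv
Combining and collecting du, dv coefficients:
  coeff of du: -4*u^3 - 12*u^2 - 12*u + 4*v^2 - 4*v
  coeff of dv: 12*u^2*v - 6*u^2 + 8*u*v - 4*u - 4*v^3 + 6*v^2 - 2*v
F^* omega = (-4*u^3 - 12*u^2 - 12*u + 4*v^2 - 4*v) du + (12*u^2*v - 6*u^2 + 8*u*v - 4*u - 4*v^3 + 6*v^2 - 2*v) dv.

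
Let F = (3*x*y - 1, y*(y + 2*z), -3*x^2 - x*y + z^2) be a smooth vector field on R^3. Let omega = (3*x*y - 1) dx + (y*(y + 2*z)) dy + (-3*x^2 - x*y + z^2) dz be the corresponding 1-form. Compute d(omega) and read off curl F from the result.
d(omega) = (-x - 2*y) dy ∧ dz + (6*x + y) dz ∧ dx + (-3*x) dx ∧ dy; curl F = (-x - 2*y, 6*x + y, -3*x)

d omega = sum_{i<j} (∂f_j/∂x_i - ∂f_i/∂x_j) dx_i ∧ dx_j. Under the identification (dy ∧ dz, dz ∧ dx, dx ∧ dy) ↔ (e_x, e_y, e_z), the coefficients are exactly the components of curl F. Compute:
  ∂R/∂y - ∂Q/∂z = (-x) - (2*y) = -x - 2*y
  ∂P/∂z - ∂R/∂x = (0) - (-6*x - y) = 6*x + y
  ∂Q/∂x - ∂P/∂y = (0) - (3*x) = -3*x.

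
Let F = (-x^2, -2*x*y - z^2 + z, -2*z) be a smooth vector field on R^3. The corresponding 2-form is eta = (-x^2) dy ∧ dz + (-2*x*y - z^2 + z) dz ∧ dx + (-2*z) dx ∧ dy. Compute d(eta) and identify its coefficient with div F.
d(eta) = (-4*x - 2) dx ∧ dy ∧ dz; div F = -4*x - 2

For a 2-form in R^3 of the form above, applying d gives a 3-form with coefficient ∂P/∂x + ∂Q/∂y + ∂R/∂z:
  ∂P/∂x = -2*x
  ∂Q/∂y = -2*x
  ∂R/∂z = -2
Sum = -4*x - 2, which is exactly div F.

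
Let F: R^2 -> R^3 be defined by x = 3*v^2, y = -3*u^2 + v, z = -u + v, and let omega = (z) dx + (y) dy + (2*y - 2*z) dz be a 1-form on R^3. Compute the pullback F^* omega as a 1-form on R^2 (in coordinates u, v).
F^* omega = (2*u*(9*u^2 + 3*u - 3*v - 1)) du + (-9*u^2 - 6*u*v + 2*u + 6*v^2 + v) dv

Using F^*(f dg) = (f ∘ F) d(g ∘ F), substitute each coordinate x_i by F_i(u, v) in f_i, and replace dx_i by d F_i = (∂F_i/∂u) du + (∂F_i/∂v) dv.
  For the x component: f_1(F) = -u + v; d F_1 = (0) du + (6*v) dv
  For the y component: f_2(F) = -3*u^2 + v; d F_2 = (-6*u) du + (1) dv
  For the z component: f_3(F) = 2*u*(1 - 3*u); d F_3 = (-1) du + (1) dv
Combining and collecting du, dv coefficients:
  coeff of du: 2*u*(9*u^2 + 3*u - 3*v - 1)
  coeff of dv: -9*u^2 - 6*u*v + 2*u + 6*v^2 + v
F^* omega = (2*u*(9*u^2 + 3*u - 3*v - 1)) du + (-9*u^2 - 6*u*v + 2*u + 6*v^2 + v) dv.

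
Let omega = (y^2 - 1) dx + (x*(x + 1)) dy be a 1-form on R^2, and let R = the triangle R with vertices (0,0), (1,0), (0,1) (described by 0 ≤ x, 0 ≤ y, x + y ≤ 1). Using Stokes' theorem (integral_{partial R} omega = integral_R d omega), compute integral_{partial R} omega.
integral_(partial R) omega = 1/2

Stokes: integral_partial_R omega = integral_R d omega with d omega = (∂Q/∂x - ∂P/∂y) dx ∧ dy.
  ∂Q/∂x = 2*x + 1
  ∂P/∂y = 2*y
  integrand = ∂Q/∂x - ∂P/∂y = 2*x - 2*y + 1.
Integrating over R: integral_0^1 integral_0^{1-x} (2*x - 2*y + 1) dy dx = 1/2.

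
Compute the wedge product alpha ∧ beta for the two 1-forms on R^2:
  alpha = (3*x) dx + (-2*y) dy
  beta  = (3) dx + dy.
alpha ∧ beta = (3*x + 6*y) dx ∧ dy

Distribute the wedge, using dx_i ∧ dx_j = -dx_j ∧ dx_i and dx_i ∧ dx_i = 0. For each pair (i, j) with i < j, the coefficient of dx_i ∧ dx_j in alpha ∧ beta is (alpha_i * beta_j - alpha_j * beta_i). Collecting: alpha ∧ beta = (3*x + 6*y) dx ∧ dy.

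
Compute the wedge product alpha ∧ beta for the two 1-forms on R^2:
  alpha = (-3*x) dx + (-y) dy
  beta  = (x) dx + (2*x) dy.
alpha ∧ beta = (x*(-6*x + y)) dx ∧ dy

Distribute the wedge, using dx_i ∧ dx_j = -dx_j ∧ dx_i and dx_i ∧ dx_i = 0. For each pair (i, j) with i < j, the coefficient of dx_i ∧ dx_j in alpha ∧ beta is (alpha_i * beta_j - alpha_j * beta_i). Collecting: alpha ∧ beta = (x*(-6*x + y)) dx ∧ dy.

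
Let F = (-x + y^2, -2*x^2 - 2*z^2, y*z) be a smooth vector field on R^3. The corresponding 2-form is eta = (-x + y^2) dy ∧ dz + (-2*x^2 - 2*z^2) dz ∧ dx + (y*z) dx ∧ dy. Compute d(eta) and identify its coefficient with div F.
d(eta) = (y - 1) dx ∧ dy ∧ dz; div F = y - 1

For a 2-form in R^3 of the form above, applying d gives a 3-form with coefficient ∂P/∂x + ∂Q/∂y + ∂R/∂z:
  ∂P/∂x = -1
  ∂Q/∂y = 0
  ∂R/∂z = y
Sum = y - 1, which is exactly div F.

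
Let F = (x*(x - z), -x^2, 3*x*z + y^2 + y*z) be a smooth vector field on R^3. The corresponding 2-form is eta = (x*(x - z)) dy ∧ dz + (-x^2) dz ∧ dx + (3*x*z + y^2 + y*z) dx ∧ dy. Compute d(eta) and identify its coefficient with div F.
d(eta) = (5*x + y - z) dx ∧ dy ∧ dz; div F = 5*x + y - z

For a 2-form in R^3 of the form above, applying d gives a 3-form with coefficient ∂P/∂x + ∂Q/∂y + ∂R/∂z:
  ∂P/∂x = 2*x - z
  ∂Q/∂y = 0
  ∂R/∂z = 3*x + y
Sum = 5*x + y - z, which is exactly div F.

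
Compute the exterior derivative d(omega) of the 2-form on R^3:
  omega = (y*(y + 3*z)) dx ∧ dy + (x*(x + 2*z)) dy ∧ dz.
d(omega) = (2*x + 3*y + 2*z) dx ∧ dy ∧ dz

For a 2-form omega = sum_{i<j} g_{ij} dx_i ∧ dx_j, the exterior derivative is
  d(omega) = sum_{i<j} d(g_{ij}) ∧ dx_i ∧ dx_j = sum_{i<j, k} (∂g_{ij}/∂x_k) dx_k ∧ dx_i ∧ dx_j.
Expand each term, using dx_k ∧ dx_i ∧ dx_j = sgn(permutation) dx_{(a)} ∧ dx_{(b)} ∧ dx_{(c)} with (a < b < c) sorted:
  d(y*(y + 3*z)) includes (∂/∂z)(y*(y + 3*z)) dz = (3*y) dz, which multiplied by dx ∧ dy gives (3*y) dx ∧ dy ∧ dz
  d(x*(x + 2*z)) includes (∂/∂x)(x*(x + 2*z)) dx = (2*x + 2*z) dx, which multiplied by dy ∧ dz gives (2*x + 2*z) dx ∧ dy ∧ dz
Collecting like 3-forms: d(omega) = (2*x + 3*y + 2*z) dx ∧ dy ∧ dz.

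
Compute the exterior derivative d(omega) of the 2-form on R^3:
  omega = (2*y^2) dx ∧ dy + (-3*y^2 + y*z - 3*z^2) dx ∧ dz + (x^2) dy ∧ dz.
d(omega) = (2*x + 6*y - z) dx ∧ dy ∧ dz

For a 2-form omega = sum_{i<j} g_{ij} dx_i ∧ dx_j, the exterior derivative is
  d(omega) = sum_{i<j} d(g_{ij}) ∧ dx_i ∧ dx_j = sum_{i<j, k} (∂g_{ij}/∂x_k) dx_k ∧ dx_i ∧ dx_j.
Expand each term, using dx_k ∧ dx_i ∧ dx_j = sgn(permutation) dx_{(a)} ∧ dx_{(b)} ∧ dx_{(c)} with (a < b < c) sorted:
  d(-3*y^2 + y*z - 3*z^2) includes (∂/∂y)(-3*y^2 + y*z - 3*z^2) dy = (-6*y + z) dy, which multiplied by dx ∧ dz gives (6*y - z) dx ∧ dy ∧ dz
  d(x^2) includes (∂/∂x)(x^2) dx = (2*x) dx, which multiplied by dy ∧ dz gives (2*x) dx ∧ dy ∧ dz
Collecting like 3-forms: d(omega) = (2*x + 6*y - z) dx ∧ dy ∧ dz.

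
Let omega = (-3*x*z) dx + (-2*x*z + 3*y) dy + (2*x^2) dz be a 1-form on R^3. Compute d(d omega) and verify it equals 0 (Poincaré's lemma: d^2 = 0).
d(d omega) = 0

Step 1: d omega = sum_{i<j} (∂f_j/∂x_i - ∂f_i/∂x_j) dx_i ∧ dx_j:
  coeff of dx ∧ dy: -2*z
  coeff of dx ∧ dz: 7*x
  coeff of dy ∧ dz: 2*x
Step 2: Apply d again to each 2-form coefficient. The only possible 3-form in R^3 is dx ∧ dy ∧ dz, with coefficient
  ∂(coeff of dy∧dz)/∂x - ∂(coeff of dx∧dz)/∂y + ∂(coeff of dx∧dy)/∂z
  = ∂/∂x (2*x) - ∂/∂y (7*x) + ∂/∂z (-2*z).
Each of these terms simplifies to sums of mixed partials that cancel in pairs. The result is 0 (by equality of mixed partials for smooth functions — Schwarz / Clairaut).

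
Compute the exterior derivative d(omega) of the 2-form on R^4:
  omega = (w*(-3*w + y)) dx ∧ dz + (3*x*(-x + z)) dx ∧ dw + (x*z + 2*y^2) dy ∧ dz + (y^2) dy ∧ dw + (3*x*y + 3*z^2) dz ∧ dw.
d(omega) = (-w + z) dx ∧ dy ∧ dz + (-6*w - 3*x + 4*y) dx ∧ dz ∧ dw + (3*x) dy ∧ dz ∧ dw

For a 2-form omega = sum_{i<j} g_{ij} dx_i ∧ dx_j, the exterior derivative is
  d(omega) = sum_{i<j} d(g_{ij}) ∧ dx_i ∧ dx_j = sum_{i<j, k} (∂g_{ij}/∂x_k) dx_k ∧ dx_i ∧ dx_j.
Expand each term, using dx_k ∧ dx_i ∧ dx_j = sgn(permutation) dx_{(a)} ∧ dx_{(b)} ∧ dx_{(c)} with (a < b < c) sorted:
  d(w*(-3*w + y)) includes (∂/∂y)(w*(-3*w + y)) dy = (w) dy, which multiplied by dx ∧ dz gives (-w) dx ∧ dy ∧ dz
  d(w*(-3*w + y)) includes (∂/∂w)(w*(-3*w + y)) dw = (-6*w + y) dw, which multiplied by dx ∧ dz gives (-6*w + y) dx ∧ dz ∧ dw
  d(3*x*(-x + z)) includes (∂/∂z)(3*x*(-x + z)) dz = (3*x) dz, which multiplied by dx ∧ dw gives (-3*x) dx ∧ dz ∧ dw
  d(x*z + 2*y^2) includes (∂/∂x)(x*z + 2*y^2) dx = (z) dx, which multiplied by dy ∧ dz gives (z) dx ∧ dy ∧ dz
  d(3*x*y + 3*z^2) includes (∂/∂x)(3*x*y + 3*z^2) dx = (3*y) dx, which multiplied by dz ∧ dw gives (3*y) dx ∧ dz ∧ dw
  d(3*x*y + 3*z^2) includes (∂/∂y)(3*x*y + 3*z^2) dy = (3*x) dy, which multiplied by dz ∧ dw gives (3*x) dy ∧ dz ∧ dw
Collecting like 3-forms: d(omega) = (-w + z) dx ∧ dy ∧ dz + (-6*w - 3*x + 4*y) dx ∧ dz ∧ dw + (3*x) dy ∧ dz ∧ dw.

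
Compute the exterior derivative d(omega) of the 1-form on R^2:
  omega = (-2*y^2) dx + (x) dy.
d(omega) = (4*y + 1) dx ∧ dy

For a 1-form omega = sum_i f_i dx_i, the exterior derivative is
  d(omega) = sum_{i < j} (∂f_j/∂x_i - ∂f_i/∂x_j) dx_i ∧ dx_j.
  coefficient of dx ∧ dy: ∂f_2/∂x - ∂f_1/∂y = ∂(x)/∂x - ∂(-2*y^2)/∂y = 4*y + 1
Assembling: d(omega) = (4*y + 1) dx ∧ dy.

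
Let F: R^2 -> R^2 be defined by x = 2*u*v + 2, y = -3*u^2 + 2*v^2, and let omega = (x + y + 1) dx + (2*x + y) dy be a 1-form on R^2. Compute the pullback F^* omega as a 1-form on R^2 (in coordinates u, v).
F^* omega = (18*u^3 - 30*u^2*v - 8*u*v^2 - 24*u + 4*v^3 + 6*v) du + (-6*u^3 - 8*u^2*v + 20*u*v^2 + 6*u + 8*v^3 + 16*v) dv

Using F^*(f dg) = (f ∘ F) d(g ∘ F), substitute each coordinate x_i by F_i(u, v) in f_i, and replace dx_i by d F_i = (∂F_i/∂u) du + (∂F_i/∂v) dv.
  For the x component: f_1(F) = -3*u^2 + 2*u*v + 2*v^2 + 3; d F_1 = (2*v) du + (2*u) dv
  For the y component: f_2(F) = -3*u^2 + 4*u*v + 2*v^2 + 4; d F_2 = (-6*u) du + (4*v) dv
Combining and collecting du, dv coefficients:
  coeff of du: 18*u^3 - 30*u^2*v - 8*u*v^2 - 24*u + 4*v^3 + 6*v
  coeff of dv: -6*u^3 - 8*u^2*v + 20*u*v^2 + 6*u + 8*v^3 + 16*v
F^* omega = (18*u^3 - 30*u^2*v - 8*u*v^2 - 24*u + 4*v^3 + 6*v) du + (-6*u^3 - 8*u^2*v + 20*u*v^2 + 6*u + 8*v^3 + 16*v) dv.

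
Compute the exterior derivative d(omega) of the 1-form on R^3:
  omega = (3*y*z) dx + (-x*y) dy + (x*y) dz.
d(omega) = (-y - 3*z) dx ∧ dy + (-2*y) dx ∧ dz + (x) dy ∧ dz

For a 1-form omega = sum_i f_i dx_i, the exterior derivative is
  d(omega) = sum_{i < j} (∂f_j/∂x_i - ∂f_i/∂x_j) dx_i ∧ dx_j.
  coefficient of dx ∧ dy: ∂f_2/∂x - ∂f_1/∂y = ∂(-x*y)/∂x - ∂(3*y*z)/∂y = -y - 3*z
  coefficient of dx ∧ dz: ∂f_3/∂x - ∂f_1/∂z = ∂(x*y)/∂x - ∂(3*y*z)/∂z = -2*y
  coefficient of dy ∧ dz: ∂f_3/∂y - ∂f_2/∂z = ∂(x*y)/∂y - ∂(-x*y)/∂z = x
Assembling: d(omega) = (-y - 3*z) dx ∧ dy + (-2*y) dx ∧ dz + (x) dy ∧ dz.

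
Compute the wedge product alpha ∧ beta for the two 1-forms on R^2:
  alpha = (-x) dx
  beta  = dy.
alpha ∧ beta = (-x) dx ∧ dy

Distribute the wedge, using dx_i ∧ dx_j = -dx_j ∧ dx_i and dx_i ∧ dx_i = 0. For each pair (i, j) with i < j, the coefficient of dx_i ∧ dx_j in alpha ∧ beta is (alpha_i * beta_j - alpha_j * beta_i). Collecting: alpha ∧ beta = (-x) dx ∧ dy.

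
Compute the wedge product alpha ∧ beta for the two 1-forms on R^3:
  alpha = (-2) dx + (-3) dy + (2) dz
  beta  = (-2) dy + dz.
alpha ∧ beta = (4) dx ∧ dy + (-2) dx ∧ dz + (1) dy ∧ dz

Distribute the wedge, using dx_i ∧ dx_j = -dx_j ∧ dx_i and dx_i ∧ dx_i = 0. For each pair (i, j) with i < j, the coefficient of dx_i ∧ dx_j in alpha ∧ beta is (alpha_i * beta_j - alpha_j * beta_i). Collecting: alpha ∧ beta = (4) dx ∧ dy + (-2) dx ∧ dz + (1) dy ∧ dz.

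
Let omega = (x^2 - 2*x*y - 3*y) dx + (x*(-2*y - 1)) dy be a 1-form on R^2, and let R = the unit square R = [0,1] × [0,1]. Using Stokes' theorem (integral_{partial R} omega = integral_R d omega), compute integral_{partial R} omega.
integral_(partial R) omega = 2

Stokes: integral_partial_R omega = integral_R d omega with d omega = (∂Q/∂x - ∂P/∂y) dx ∧ dy.
  ∂Q/∂x = -2*y - 1
  ∂P/∂y = -2*x - 3
  integrand = ∂Q/∂x - ∂P/∂y = 2*x - 2*y + 2.
Integrating over R: integral_0^1 integral_0^1 (2*x - 2*y + 2) dx dy = 2.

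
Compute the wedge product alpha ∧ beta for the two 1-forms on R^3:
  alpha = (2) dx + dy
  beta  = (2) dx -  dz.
alpha ∧ beta = (-2) dx ∧ dz + (-2) dx ∧ dy + (-1) dy ∧ dz

Distribute the wedge, using dx_i ∧ dx_j = -dx_j ∧ dx_i and dx_i ∧ dx_i = 0. For each pair (i, j) with i < j, the coefficient of dx_i ∧ dx_j in alpha ∧ beta is (alpha_i * beta_j - alpha_j * beta_i). Collecting: alpha ∧ beta = (-2) dx ∧ dz + (-2) dx ∧ dy + (-1) dy ∧ dz.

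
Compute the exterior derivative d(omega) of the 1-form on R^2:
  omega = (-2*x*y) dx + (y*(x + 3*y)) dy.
d(omega) = (2*x + y) dx ∧ dy

For a 1-form omega = sum_i f_i dx_i, the exterior derivative is
  d(omega) = sum_{i < j} (∂f_j/∂x_i - ∂f_i/∂x_j) dx_i ∧ dx_j.
  coefficient of dx ∧ dy: ∂f_2/∂x - ∂f_1/∂y = ∂(y*(x + 3*y))/∂x - ∂(-2*x*y)/∂y = 2*x + y
Assembling: d(omega) = (2*x + y) dx ∧ dy.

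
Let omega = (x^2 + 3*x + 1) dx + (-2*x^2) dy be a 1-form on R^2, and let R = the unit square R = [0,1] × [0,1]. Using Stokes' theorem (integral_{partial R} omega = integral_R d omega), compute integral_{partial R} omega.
integral_(partial R) omega = -2

Stokes: integral_partial_R omega = integral_R d omega with d omega = (∂Q/∂x - ∂P/∂y) dx ∧ dy.
  ∂Q/∂x = -4*x
  ∂P/∂y = 0
  integrand = ∂Q/∂x - ∂P/∂y = -4*x.
Integrating over R: integral_0^1 integral_0^1 (-4*x) dx dy = -2.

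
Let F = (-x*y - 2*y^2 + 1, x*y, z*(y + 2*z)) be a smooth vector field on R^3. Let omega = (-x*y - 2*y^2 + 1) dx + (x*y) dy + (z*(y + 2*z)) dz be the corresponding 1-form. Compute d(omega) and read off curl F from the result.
d(omega) = (z) dy ∧ dz + (0) dz ∧ dx + (x + 5*y) dx ∧ dy; curl F = (z, 0, x + 5*y)

d omega = sum_{i<j} (∂f_j/∂x_i - ∂f_i/∂x_j) dx_i ∧ dx_j. Under the identification (dy ∧ dz, dz ∧ dx, dx ∧ dy) ↔ (e_x, e_y, e_z), the coefficients are exactly the components of curl F. Compute:
  ∂R/∂y - ∂Q/∂z = (z) - (0) = z
  ∂P/∂z - ∂R/∂x = (0) - (0) = 0
  ∂Q/∂x - ∂P/∂y = (y) - (-x - 4*y) = x + 5*y.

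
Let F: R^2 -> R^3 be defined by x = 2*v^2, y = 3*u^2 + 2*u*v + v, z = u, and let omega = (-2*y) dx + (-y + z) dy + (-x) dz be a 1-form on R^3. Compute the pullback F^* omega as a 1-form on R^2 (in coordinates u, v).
F^* omega = (-18*u^3 - 18*u^2*v + 6*u^2 - 4*u*v^2 - 4*u*v - 4*v^2) du + (-6*u^3 - 28*u^2*v - u^2 - 16*u*v^2 - 4*u*v + u - 8*v^2 - v) dv

Using F^*(f dg) = (f ∘ F) d(g ∘ F), substitute each coordinate x_i by F_i(u, v) in f_i, and replace dx_i by d F_i = (∂F_i/∂u) du + (∂F_i/∂v) dv.
  For the x component: f_1(F) = -6*u^2 - 4*u*v - 2*v; d F_1 = (0) du + (4*v) dv
  For the y component: f_2(F) = -3*u^2 - 2*u*v + u - v; d F_2 = (6*u + 2*v) du + (2*u + 1) dv
  For the z component: f_3(F) = -2*v^2; d F_3 = (1) du + (0) dv
Combining and collecting du, dv coefficients:
  coeff of du: -18*u^3 - 18*u^2*v + 6*u^2 - 4*u*v^2 - 4*u*v - 4*v^2
  coeff of dv: -6*u^3 - 28*u^2*v - u^2 - 16*u*v^2 - 4*u*v + u - 8*v^2 - v
F^* omega = (-18*u^3 - 18*u^2*v + 6*u^2 - 4*u*v^2 - 4*u*v - 4*v^2) du + (-6*u^3 - 28*u^2*v - u^2 - 16*u*v^2 - 4*u*v + u - 8*v^2 - v) dv.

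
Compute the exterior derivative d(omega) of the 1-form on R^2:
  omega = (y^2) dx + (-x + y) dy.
d(omega) = (-2*y - 1) dx ∧ dy

For a 1-form omega = sum_i f_i dx_i, the exterior derivative is
  d(omega) = sum_{i < j} (∂f_j/∂x_i - ∂f_i/∂x_j) dx_i ∧ dx_j.
  coefficient of dx ∧ dy: ∂f_2/∂x - ∂f_1/∂y = ∂(-x + y)/∂x - ∂(y^2)/∂y = -2*y - 1
Assembling: d(omega) = (-2*y - 1) dx ∧ dy.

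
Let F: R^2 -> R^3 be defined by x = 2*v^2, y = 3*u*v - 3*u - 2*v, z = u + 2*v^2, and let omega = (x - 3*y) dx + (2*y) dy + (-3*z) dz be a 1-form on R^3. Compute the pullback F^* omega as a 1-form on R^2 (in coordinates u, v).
F^* omega = (18*u*v^2 - 36*u*v + 15*u - 18*v^2 + 12*v) du + (18*u^2*v - 18*u^2 - 36*u*v^2 + 12*u - 16*v^3 + 24*v^2 + 8*v) dv

Using F^*(f dg) = (f ∘ F) d(g ∘ F), substitute each coordinate x_i by F_i(u, v) in f_i, and replace dx_i by d F_i = (∂F_i/∂u) du + (∂F_i/∂v) dv.
  For the x component: f_1(F) = -9*u*v + 9*u + 2*v^2 + 6*v; d F_1 = (0) du + (4*v) dv
  For the y component: f_2(F) = 6*u*v - 6*u - 4*v; d F_2 = (3*v - 3) du + (3*u - 2) dv
  For the z component: f_3(F) = -3*u - 6*v^2; d F_3 = (1) du + (4*v) dv
Combining and collecting du, dv coefficients:
  coeff of du: 18*u*v^2 - 36*u*v + 15*u - 18*v^2 + 12*v
  coeff of dv: 18*u^2*v - 18*u^2 - 36*u*v^2 + 12*u - 16*v^3 + 24*v^2 + 8*v
F^* omega = (18*u*v^2 - 36*u*v + 15*u - 18*v^2 + 12*v) du + (18*u^2*v - 18*u^2 - 36*u*v^2 + 12*u - 16*v^3 + 24*v^2 + 8*v) dv.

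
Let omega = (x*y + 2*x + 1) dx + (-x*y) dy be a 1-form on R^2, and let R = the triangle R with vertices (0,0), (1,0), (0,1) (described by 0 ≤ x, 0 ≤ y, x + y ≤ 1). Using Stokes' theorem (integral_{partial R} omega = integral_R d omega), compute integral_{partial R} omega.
integral_(partial R) omega = -1/3

Stokes: integral_partial_R omega = integral_R d omega with d omega = (∂Q/∂x - ∂P/∂y) dx ∧ dy.
  ∂Q/∂x = -y
  ∂P/∂y = x
  integrand = ∂Q/∂x - ∂P/∂y = -x - y.
Integrating over R: integral_0^1 integral_0^{1-x} (-x - y) dy dx = -1/3.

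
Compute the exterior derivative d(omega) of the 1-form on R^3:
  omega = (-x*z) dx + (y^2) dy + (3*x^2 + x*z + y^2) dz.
d(omega) = (7*x + z) dx ∧ dz + (2*y) dy ∧ dz

For a 1-form omega = sum_i f_i dx_i, the exterior derivative is
  d(omega) = sum_{i < j} (∂f_j/∂x_i - ∂f_i/∂x_j) dx_i ∧ dx_j.
  coefficient of dx ∧ dz: ∂f_3/∂x - ∂f_1/∂z = ∂(3*x^2 + x*z + y^2)/∂x - ∂(-x*z)/∂z = 7*x + z
  coefficient of dy ∧ dz: ∂f_3/∂y - ∂f_2/∂z = ∂(3*x^2 + x*z + y^2)/∂y - ∂(y^2)/∂z = 2*y
Assembling: d(omega) = (7*x + z) dx ∧ dz + (2*y) dy ∧ dz.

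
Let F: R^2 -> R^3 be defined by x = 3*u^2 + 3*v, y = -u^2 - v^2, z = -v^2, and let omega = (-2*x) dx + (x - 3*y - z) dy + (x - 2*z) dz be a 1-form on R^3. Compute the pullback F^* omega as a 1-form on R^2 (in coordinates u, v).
F^* omega = (2*u*(-24*u^2 - 4*v^2 - 21*v)) du + (-18*u^2*v - 18*u^2 - 12*v^3 - 12*v^2 - 18*v) dv

Using F^*(f dg) = (f ∘ F) d(g ∘ F), substitute each coordinate x_i by F_i(u, v) in f_i, and replace dx_i by d F_i = (∂F_i/∂u) du + (∂F_i/∂v) dv.
  For the x component: f_1(F) = -6*u^2 - 6*v; d F_1 = (6*u) du + (3) dv
  For the y component: f_2(F) = 6*u^2 + 4*v^2 + 3*v; d F_2 = (-2*u) du + (-2*v) dv
  For the z component: f_3(F) = 3*u^2 + 2*v^2 + 3*v; d F_3 = (0) du + (-2*v) dv
Combining and collecting du, dv coefficients:
  coeff of du: 2*u*(-24*u^2 - 4*v^2 - 21*v)
  coeff of dv: -18*u^2*v - 18*u^2 - 12*v^3 - 12*v^2 - 18*v
F^* omega = (2*u*(-24*u^2 - 4*v^2 - 21*v)) du + (-18*u^2*v - 18*u^2 - 12*v^3 - 12*v^2 - 18*v) dv.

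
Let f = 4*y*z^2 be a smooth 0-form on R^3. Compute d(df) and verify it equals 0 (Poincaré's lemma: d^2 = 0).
d(df) = 0

Step 1: df = sum_i (∂f/∂x_i) dx_i = (0) dx + (4*z^2) dy + (8*y*z) dz.
Step 2: Apply d again. Using the 1-form formula, the coefficient of dx ∧ dy in d(df) is ∂^2 f/∂x ∂y - ∂^2 f/∂y ∂x = (0) - (0) = 0 (equality of mixed partials for smooth f).
Similarly for dx ∧ dz and dy ∧ dz — all coefficients vanish. So d(df) = 0.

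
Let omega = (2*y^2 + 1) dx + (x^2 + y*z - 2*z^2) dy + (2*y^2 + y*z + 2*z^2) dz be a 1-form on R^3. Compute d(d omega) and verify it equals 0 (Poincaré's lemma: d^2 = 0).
d(d omega) = 0

Step 1: d omega = sum_{i<j} (∂f_j/∂x_i - ∂f_i/∂x_j) dx_i ∧ dx_j:
  coeff of dx ∧ dy: 2*x - 4*y
  coeff of dx ∧ dz: 0
  coeff of dy ∧ dz: 3*y + 5*z
Step 2: Apply d again to each 2-form coefficient. The only possible 3-form in R^3 is dx ∧ dy ∧ dz, with coefficient
  ∂(coeff of dy∧dz)/∂x - ∂(coeff of dx∧dz)/∂y + ∂(coeff of dx∧dy)/∂z
  = ∂/∂x (3*y + 5*z) - ∂/∂y (0) + ∂/∂z (2*x - 4*y).
Each of these terms simplifies to sums of mixed partials that cancel in pairs. The result is 0 (by equality of mixed partials for smooth functions — Schwarz / Clairaut).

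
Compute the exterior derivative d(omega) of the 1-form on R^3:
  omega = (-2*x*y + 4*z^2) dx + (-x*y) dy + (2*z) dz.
d(omega) = (2*x - y) dx ∧ dy + (-8*z) dx ∧ dz

For a 1-form omega = sum_i f_i dx_i, the exterior derivative is
  d(omega) = sum_{i < j} (∂f_j/∂x_i - ∂f_i/∂x_j) dx_i ∧ dx_j.
  coefficient of dx ∧ dy: ∂f_2/∂x - ∂f_1/∂y = ∂(-x*y)/∂x - ∂(-2*x*y + 4*z^2)/∂y = 2*x - y
  coefficient of dx ∧ dz: ∂f_3/∂x - ∂f_1/∂z = ∂(2*z)/∂x - ∂(-2*x*y + 4*z^2)/∂z = -8*z
Assembling: d(omega) = (2*x - y) dx ∧ dy + (-8*z) dx ∧ dz.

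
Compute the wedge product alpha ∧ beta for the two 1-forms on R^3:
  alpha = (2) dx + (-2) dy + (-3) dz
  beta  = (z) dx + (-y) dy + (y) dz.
alpha ∧ beta = (-2*y + 2*z) dx ∧ dy + (2*y + 3*z) dx ∧ dz + (-5*y) dy ∧ dz

Distribute the wedge, using dx_i ∧ dx_j = -dx_j ∧ dx_i and dx_i ∧ dx_i = 0. For each pair (i, j) with i < j, the coefficient of dx_i ∧ dx_j in alpha ∧ beta is (alpha_i * beta_j - alpha_j * beta_i). Collecting: alpha ∧ beta = (-2*y + 2*z) dx ∧ dy + (2*y + 3*z) dx ∧ dz + (-5*y) dy ∧ dz.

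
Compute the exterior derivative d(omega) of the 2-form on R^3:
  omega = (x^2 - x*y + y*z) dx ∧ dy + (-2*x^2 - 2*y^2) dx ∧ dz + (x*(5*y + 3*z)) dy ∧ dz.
d(omega) = (10*y + 3*z) dx ∧ dy ∧ dz

For a 2-form omega = sum_{i<j} g_{ij} dx_i ∧ dx_j, the exterior derivative is
  d(omega) = sum_{i<j} d(g_{ij}) ∧ dx_i ∧ dx_j = sum_{i<j, k} (∂g_{ij}/∂x_k) dx_k ∧ dx_i ∧ dx_j.
Expand each term, using dx_k ∧ dx_i ∧ dx_j = sgn(permutation) dx_{(a)} ∧ dx_{(b)} ∧ dx_{(c)} with (a < b < c) sorted:
  d(x^2 - x*y + y*z) includes (∂/∂z)(x^2 - x*y + y*z) dz = (y) dz, which multiplied by dx ∧ dy gives (y) dx ∧ dy ∧ dz
  d(-2*x^2 - 2*y^2) includes (∂/∂y)(-2*x^2 - 2*y^2) dy = (-4*y) dy, which multiplied by dx ∧ dz gives (4*y) dx ∧ dy ∧ dz
  d(x*(5*y + 3*z)) includes (∂/∂x)(x*(5*y + 3*z)) dx = (5*y + 3*z) dx, which multiplied by dy ∧ dz gives (5*y + 3*z) dx ∧ dy ∧ dz
Collecting like 3-forms: d(omega) = (10*y + 3*z) dx ∧ dy ∧ dz.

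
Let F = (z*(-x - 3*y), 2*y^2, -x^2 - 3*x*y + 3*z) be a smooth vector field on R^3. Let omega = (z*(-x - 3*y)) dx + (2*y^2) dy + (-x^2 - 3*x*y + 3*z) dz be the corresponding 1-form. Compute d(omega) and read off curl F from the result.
d(omega) = (-3*x) dy ∧ dz + (x) dz ∧ dx + (3*z) dx ∧ dy; curl F = (-3*x, x, 3*z)

d omega = sum_{i<j} (∂f_j/∂x_i - ∂f_i/∂x_j) dx_i ∧ dx_j. Under the identification (dy ∧ dz, dz ∧ dx, dx ∧ dy) ↔ (e_x, e_y, e_z), the coefficients are exactly the components of curl F. Compute:
  ∂R/∂y - ∂Q/∂z = (-3*x) - (0) = -3*x
  ∂P/∂z - ∂R/∂x = (-x - 3*y) - (-2*x - 3*y) = x
  ∂Q/∂x - ∂P/∂y = (0) - (-3*z) = 3*z.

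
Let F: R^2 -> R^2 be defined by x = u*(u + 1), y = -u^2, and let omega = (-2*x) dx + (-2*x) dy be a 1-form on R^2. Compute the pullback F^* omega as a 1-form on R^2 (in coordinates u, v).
F^* omega = (2*u*(-u - 1)) du

Using F^*(f dg) = (f ∘ F) d(g ∘ F), substitute each coordinate x_i by F_i(u, v) in f_i, and replace dx_i by d F_i = (∂F_i/∂u) du + (∂F_i/∂v) dv.
  For the x component: f_1(F) = 2*u*(-u - 1); d F_1 = (2*u + 1) du + (0) dv
  For the y component: f_2(F) = 2*u*(-u - 1); d F_2 = (-2*u) du + (0) dv
Combining and collecting du, dv coefficients:
  coeff of du: 2*u*(-u - 1)
  coeff of dv: 0
F^* omega = (2*u*(-u - 1)) du.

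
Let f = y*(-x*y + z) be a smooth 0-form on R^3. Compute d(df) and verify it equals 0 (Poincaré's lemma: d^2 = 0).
d(df) = 0

Step 1: df = sum_i (∂f/∂x_i) dx_i = (-y^2) dx + (-2*x*y + z) dy + (y) dz.
Step 2: Apply d again. Using the 1-form formula, the coefficient of dx ∧ dy in d(df) is ∂^2 f/∂x ∂y - ∂^2 f/∂y ∂x = (-2*y) - (-2*y) = 0 (equality of mixed partials for smooth f).
Similarly for dx ∧ dz and dy ∧ dz — all coefficients vanish. So d(df) = 0.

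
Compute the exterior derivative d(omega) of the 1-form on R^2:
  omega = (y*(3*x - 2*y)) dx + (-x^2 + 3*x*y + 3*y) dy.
d(omega) = (-5*x + 7*y) dx ∧ dy

For a 1-form omega = sum_i f_i dx_i, the exterior derivative is
  d(omega) = sum_{i < j} (∂f_j/∂x_i - ∂f_i/∂x_j) dx_i ∧ dx_j.
  coefficient of dx ∧ dy: ∂f_2/∂x - ∂f_1/∂y = ∂(-x^2 + 3*x*y + 3*y)/∂x - ∂(y*(3*x - 2*y))/∂y = -5*x + 7*y
Assembling: d(omega) = (-5*x + 7*y) dx ∧ dy.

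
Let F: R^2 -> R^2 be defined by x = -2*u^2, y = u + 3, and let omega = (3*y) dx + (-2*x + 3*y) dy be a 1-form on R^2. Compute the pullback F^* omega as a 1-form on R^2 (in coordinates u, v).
F^* omega = (-8*u^2 - 33*u + 9) du

Using F^*(f dg) = (f ∘ F) d(g ∘ F), substitute each coordinate x_i by F_i(u, v) in f_i, and replace dx_i by d F_i = (∂F_i/∂u) du + (∂F_i/∂v) dv.
  For the x component: f_1(F) = 3*u + 9; d F_1 = (-4*u) du + (0) dv
  For the y component: f_2(F) = 4*u^2 + 3*u + 9; d F_2 = (1) du + (0) dv
Combining and collecting du, dv coefficients:
  coeff of du: -8*u^2 - 33*u + 9
  coeff of dv: 0
F^* omega = (-8*u^2 - 33*u + 9) du.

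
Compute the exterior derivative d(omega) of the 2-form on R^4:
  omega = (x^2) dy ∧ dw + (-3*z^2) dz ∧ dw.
d(omega) = (2*x) dx ∧ dy ∧ dw

For a 2-form omega = sum_{i<j} g_{ij} dx_i ∧ dx_j, the exterior derivative is
  d(omega) = sum_{i<j} d(g_{ij}) ∧ dx_i ∧ dx_j = sum_{i<j, k} (∂g_{ij}/∂x_k) dx_k ∧ dx_i ∧ dx_j.
Expand each term, using dx_k ∧ dx_i ∧ dx_j = sgn(permutation) dx_{(a)} ∧ dx_{(b)} ∧ dx_{(c)} with (a < b < c) sorted:
  d(x^2) includes (∂/∂x)(x^2) dx = (2*x) dx, which multiplied by dy ∧ dw gives (2*x) dx ∧ dy ∧ dw
Collecting like 3-forms: d(omega) = (2*x) dx ∧ dy ∧ dw.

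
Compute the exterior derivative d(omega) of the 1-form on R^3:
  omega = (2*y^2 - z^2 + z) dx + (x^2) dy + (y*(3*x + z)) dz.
d(omega) = (2*x - 4*y) dx ∧ dy + (3*y + 2*z - 1) dx ∧ dz + (3*x + z) dy ∧ dz

For a 1-form omega = sum_i f_i dx_i, the exterior derivative is
  d(omega) = sum_{i < j} (∂f_j/∂x_i - ∂f_i/∂x_j) dx_i ∧ dx_j.
  coefficient of dx ∧ dy: ∂f_2/∂x - ∂f_1/∂y = ∂(x^2)/∂x - ∂(2*y^2 - z^2 + z)/∂y = 2*x - 4*y
  coefficient of dx ∧ dz: ∂f_3/∂x - ∂f_1/∂z = ∂(y*(3*x + z))/∂x - ∂(2*y^2 - z^2 + z)/∂z = 3*y + 2*z - 1
  coefficient of dy ∧ dz: ∂f_3/∂y - ∂f_2/∂z = ∂(y*(3*x + z))/∂y - ∂(x^2)/∂z = 3*x + z
Assembling: d(omega) = (2*x - 4*y) dx ∧ dy + (3*y + 2*z - 1) dx ∧ dz + (3*x + z) dy ∧ dz.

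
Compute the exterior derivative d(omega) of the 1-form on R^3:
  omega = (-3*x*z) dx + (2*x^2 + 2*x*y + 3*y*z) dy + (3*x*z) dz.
d(omega) = (4*x + 2*y) dx ∧ dy + (3*x + 3*z) dx ∧ dz + (-3*y) dy ∧ dz

For a 1-form omega = sum_i f_i dx_i, the exterior derivative is
  d(omega) = sum_{i < j} (∂f_j/∂x_i - ∂f_i/∂x_j) dx_i ∧ dx_j.
  coefficient of dx ∧ dy: ∂f_2/∂x - ∂f_1/∂y = ∂(2*x^2 + 2*x*y + 3*y*z)/∂x - ∂(-3*x*z)/∂y = 4*x + 2*y
  coefficient of dx ∧ dz: ∂f_3/∂x - ∂f_1/∂z = ∂(3*x*z)/∂x - ∂(-3*x*z)/∂z = 3*x + 3*z
  coefficient of dy ∧ dz: ∂f_3/∂y - ∂f_2/∂z = ∂(3*x*z)/∂y - ∂(2*x^2 + 2*x*y + 3*y*z)/∂z = -3*y
Assembling: d(omega) = (4*x + 2*y) dx ∧ dy + (3*x + 3*z) dx ∧ dz + (-3*y) dy ∧ dz.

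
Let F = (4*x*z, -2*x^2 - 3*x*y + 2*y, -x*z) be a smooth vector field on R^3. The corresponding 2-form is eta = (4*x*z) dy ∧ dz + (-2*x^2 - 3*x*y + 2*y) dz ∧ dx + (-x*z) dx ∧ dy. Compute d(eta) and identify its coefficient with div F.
d(eta) = (-4*x + 4*z + 2) dx ∧ dy ∧ dz; div F = -4*x + 4*z + 2

For a 2-form in R^3 of the form above, applying d gives a 3-form with coefficient ∂P/∂x + ∂Q/∂y + ∂R/∂z:
  ∂P/∂x = 4*z
  ∂Q/∂y = 2 - 3*x
  ∂R/∂z = -x
Sum = -4*x + 4*z + 2, which is exactly div F.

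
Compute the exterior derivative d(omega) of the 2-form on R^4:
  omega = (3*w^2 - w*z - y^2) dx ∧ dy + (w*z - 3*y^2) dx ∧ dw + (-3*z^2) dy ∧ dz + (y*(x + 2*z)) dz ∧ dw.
d(omega) = (-w) dx ∧ dy ∧ dz + (6*w + 6*y - z) dx ∧ dy ∧ dw + (-w + y) dx ∧ dz ∧ dw + (x + 2*z) dy ∧ dz ∧ dw

For a 2-form omega = sum_{i<j} g_{ij} dx_i ∧ dx_j, the exterior derivative is
  d(omega) = sum_{i<j} d(g_{ij}) ∧ dx_i ∧ dx_j = sum_{i<j, k} (∂g_{ij}/∂x_k) dx_k ∧ dx_i ∧ dx_j.
Expand each term, using dx_k ∧ dx_i ∧ dx_j = sgn(permutation) dx_{(a)} ∧ dx_{(b)} ∧ dx_{(c)} with (a < b < c) sorted:
  d(3*w^2 - w*z - y^2) includes (∂/∂z)(3*w^2 - w*z - y^2) dz = (-w) dz, which multiplied by dx ∧ dy gives (-w) dx ∧ dy ∧ dz
  d(3*w^2 - w*z - y^2) includes (∂/∂w)(3*w^2 - w*z - y^2) dw = (6*w - z) dw, which multiplied by dx ∧ dy gives (6*w - z) dx ∧ dy ∧ dw
  d(w*z - 3*y^2) includes (∂/∂y)(w*z - 3*y^2) dy = (-6*y) dy, which multiplied by dx ∧ dw gives (6*y) dx ∧ dy ∧ dw
  d(w*z - 3*y^2) includes (∂/∂z)(w*z - 3*y^2) dz = (w) dz, which multiplied by dx ∧ dw gives (-w) dx ∧ dz ∧ dw
  d(y*(x + 2*z)) includes (∂/∂x)(y*(x + 2*z)) dx = (y) dx, which multiplied by dz ∧ dw gives (y) dx ∧ dz ∧ dw
  d(y*(x + 2*z)) includes (∂/∂y)(y*(x + 2*z)) dy = (x + 2*z) dy, which multiplied by dz ∧ dw gives (x + 2*z) dy ∧ dz ∧ dw
Collecting like 3-forms: d(omega) = (-w) dx ∧ dy ∧ dz + (6*w + 6*y - z) dx ∧ dy ∧ dw + (-w + y) dx ∧ dz ∧ dw + (x + 2*z) dy ∧ dz ∧ dw.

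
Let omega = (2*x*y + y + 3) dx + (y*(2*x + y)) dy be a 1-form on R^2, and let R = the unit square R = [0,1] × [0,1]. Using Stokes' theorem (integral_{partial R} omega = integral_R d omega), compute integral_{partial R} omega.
integral_(partial R) omega = -1

Stokes: integral_partial_R omega = integral_R d omega with d omega = (∂Q/∂x - ∂P/∂y) dx ∧ dy.
  ∂Q/∂x = 2*y
  ∂P/∂y = 2*x + 1
  integrand = ∂Q/∂x - ∂P/∂y = -2*x + 2*y - 1.
Integrating over R: integral_0^1 integral_0^1 (-2*x + 2*y - 1) dx dy = -1.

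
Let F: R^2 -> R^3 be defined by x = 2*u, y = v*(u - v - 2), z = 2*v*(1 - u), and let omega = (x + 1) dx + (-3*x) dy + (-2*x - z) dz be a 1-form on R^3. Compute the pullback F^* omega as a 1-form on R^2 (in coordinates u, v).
F^* omega = (-4*u*v^2 + 2*u*v + 4*u + 4*v^2 + 2) du + (-4*u^2*v + 2*u^2 + 20*u*v + 4*u - 4*v) dv

Using F^*(f dg) = (f ∘ F) d(g ∘ F), substitute each coordinate x_i by F_i(u, v) in f_i, and replace dx_i by d F_i = (∂F_i/∂u) du + (∂F_i/∂v) dv.
  For the x component: f_1(F) = 2*u + 1; d F_1 = (2) du + (0) dv
  For the y component: f_2(F) = -6*u; d F_2 = (v) du + (u - 2*v - 2) dv
  For the z component: f_3(F) = 2*u*v - 4*u - 2*v; d F_3 = (-2*v) du + (2 - 2*u) dv
Combining and collecting du, dv coefficients:
  coeff of du: -4*u*v^2 + 2*u*v + 4*u + 4*v^2 + 2
  coeff of dv: -4*u^2*v + 2*u^2 + 20*u*v + 4*u - 4*v
F^* omega = (-4*u*v^2 + 2*u*v + 4*u + 4*v^2 + 2) du + (-4*u^2*v + 2*u^2 + 20*u*v + 4*u - 4*v) dv.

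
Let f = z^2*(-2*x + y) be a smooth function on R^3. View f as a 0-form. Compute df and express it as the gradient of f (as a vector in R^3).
df = (-2*z^2) dx + (z^2) dy + (2*z*(-2*x + y)) dz; grad f = (-2*z^2, z^2, 2*z*(-2*x + y))

For a 0-form f, d f = (∂f/∂x) dx + (∂f/∂y) dy + (∂f/∂z) dz. The components of the vector representation are exactly the entries of grad f in Cartesian coordinates:
  ∂f/∂x = -2*z^2
  ∂f/∂y = z^2
  ∂f/∂z = 2*z*(-2*x + y).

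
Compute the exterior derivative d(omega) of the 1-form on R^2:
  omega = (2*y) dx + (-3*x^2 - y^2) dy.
d(omega) = (-6*x - 2) dx ∧ dy

For a 1-form omega = sum_i f_i dx_i, the exterior derivative is
  d(omega) = sum_{i < j} (∂f_j/∂x_i - ∂f_i/∂x_j) dx_i ∧ dx_j.
  coefficient of dx ∧ dy: ∂f_2/∂x - ∂f_1/∂y = ∂(-3*x^2 - y^2)/∂x - ∂(2*y)/∂y = -6*x - 2
Assembling: d(omega) = (-6*x - 2) dx ∧ dy.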